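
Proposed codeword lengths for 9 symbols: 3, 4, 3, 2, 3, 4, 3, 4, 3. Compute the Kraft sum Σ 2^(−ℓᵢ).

With common denominator 2^4 = 16: Σ 2^(−ℓᵢ) = 2/16 + 1/16 + 2/16 + 4/16 + 2/16 + 1/16 + 2/16 + 1/16 + 2/16 = 17/16 = 1.0625.

1.0625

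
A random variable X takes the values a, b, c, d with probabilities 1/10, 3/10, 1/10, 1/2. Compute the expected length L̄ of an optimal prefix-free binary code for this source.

1.7 bits/symbol

Repeatedly combine the two least-probable nodes; the expected code length is the sum of the merged weights.
merge 1/10 + 1/10 → 1/5
merge 1/5 + 3/10 → 1/2
merge 1/2 + 1/2 → 1
L = 1/5 + 1/2 + 1 = 17/10 = 1.7 bits/symbol.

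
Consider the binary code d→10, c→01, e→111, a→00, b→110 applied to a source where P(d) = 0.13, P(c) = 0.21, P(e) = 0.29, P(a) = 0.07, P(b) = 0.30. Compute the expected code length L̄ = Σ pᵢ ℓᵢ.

2.59 bits/symbol

L̄ = Σ pᵢ·ℓᵢ = 0.13·2 + 0.21·2 + 0.29·3 + 0.07·2 + 0.30·3 = 2.59 bits/symbol.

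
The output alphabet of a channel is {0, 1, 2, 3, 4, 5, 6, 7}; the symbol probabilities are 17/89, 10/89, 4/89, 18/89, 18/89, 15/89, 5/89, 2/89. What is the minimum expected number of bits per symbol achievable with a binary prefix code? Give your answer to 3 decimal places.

2.787 bits/symbol

Repeatedly combine the two least-probable nodes; the expected code length is the sum of the merged weights.
merge 2/89 + 4/89 → 6/89
merge 5/89 + 6/89 → 11/89
merge 10/89 + 11/89 → 21/89
merge 15/89 + 17/89 → 32/89
merge 18/89 + 18/89 → 36/89
merge 21/89 + 32/89 → 53/89
merge 36/89 + 53/89 → 1
L = 6/89 + 11/89 + 21/89 + 32/89 + 36/89 + 53/89 + 1 = 248/89 ≈ 2.787 bits/symbol.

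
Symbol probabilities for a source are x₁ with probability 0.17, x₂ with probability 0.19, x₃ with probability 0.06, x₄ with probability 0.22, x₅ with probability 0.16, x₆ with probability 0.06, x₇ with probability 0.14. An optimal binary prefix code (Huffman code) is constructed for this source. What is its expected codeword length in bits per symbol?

2.71 bits/symbol

Repeatedly combine the two least-probable nodes; the expected code length is the sum of the merged weights.
merge 3/50 + 3/50 → 3/25
merge 3/25 + 7/50 → 13/50
merge 4/25 + 17/100 → 33/100
merge 19/100 + 11/50 → 41/100
merge 13/50 + 33/100 → 59/100
merge 41/100 + 59/100 → 1
L = 3/25 + 13/50 + 33/100 + 41/100 + 59/100 + 1 = 271/100 = 2.71 bits/symbol.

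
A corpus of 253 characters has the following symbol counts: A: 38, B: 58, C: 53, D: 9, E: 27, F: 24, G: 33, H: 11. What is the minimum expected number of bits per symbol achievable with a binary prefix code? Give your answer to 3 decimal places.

Probabilities are the counts divided by 253.
Repeatedly combine the two least-probable nodes; the expected code length is the sum of the merged weights.
merge 9/253 + 1/23 → 20/253
merge 20/253 + 24/253 → 4/23
merge 27/253 + 3/23 → 60/253
merge 38/253 + 4/23 → 82/253
merge 53/253 + 58/253 → 111/253
merge 60/253 + 82/253 → 142/253
merge 111/253 + 142/253 → 1
L = 20/253 + 4/23 + 60/253 + 82/253 + 111/253 + 142/253 + 1 = 712/253 ≈ 2.814 bits/symbol.

2.814 bits/symbol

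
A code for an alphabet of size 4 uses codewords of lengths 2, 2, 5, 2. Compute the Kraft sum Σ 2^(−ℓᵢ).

With common denominator 2^5 = 32: Σ 2^(−ℓᵢ) = 8/32 + 8/32 + 1/32 + 8/32 = 25/32 = 0.78125.

0.78125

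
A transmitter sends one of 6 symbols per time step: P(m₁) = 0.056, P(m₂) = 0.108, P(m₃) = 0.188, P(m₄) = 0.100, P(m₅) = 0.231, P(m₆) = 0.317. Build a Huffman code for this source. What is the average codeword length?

2.42 bits/symbol

Repeatedly combine the two least-probable nodes; the expected code length is the sum of the merged weights.
merge 7/125 + 1/10 → 39/250
merge 27/250 + 39/250 → 33/125
merge 47/250 + 231/1000 → 419/1000
merge 33/125 + 317/1000 → 581/1000
merge 419/1000 + 581/1000 → 1
L = 39/250 + 33/125 + 419/1000 + 581/1000 + 1 = 121/50 = 2.42 bits/symbol.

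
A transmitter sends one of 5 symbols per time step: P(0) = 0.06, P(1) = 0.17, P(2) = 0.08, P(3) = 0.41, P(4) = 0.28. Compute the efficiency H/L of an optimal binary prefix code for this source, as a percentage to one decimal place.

Entropy H = −Σ p log₂ p ≈ 2.0112 bits.
Huffman merges: 3/50+2/25→7/50; 7/50+17/100→31/100; 7/25+31/100→59/100; 41/100+59/100→1. L = 51/25 ≈ 2.0400.
Efficiency = H/L = 2.0112/2.0400 = 98.6%.

98.6%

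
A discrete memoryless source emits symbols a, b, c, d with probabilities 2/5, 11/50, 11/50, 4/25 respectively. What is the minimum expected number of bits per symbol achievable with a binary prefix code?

Repeatedly combine the two least-probable nodes; the expected code length is the sum of the merged weights.
merge 4/25 + 11/50 → 19/50
merge 11/50 + 19/50 → 3/5
merge 2/5 + 3/5 → 1
L = 19/50 + 3/5 + 1 = 99/50 = 1.98 bits/symbol.

1.98 bits/symbol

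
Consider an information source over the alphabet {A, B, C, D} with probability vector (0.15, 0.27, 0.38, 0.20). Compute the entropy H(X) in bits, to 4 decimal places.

H = −Σ pᵢ log₂ pᵢ.
−0.15·log₂(0.15) = 0.4105
−0.27·log₂(0.27) = 0.5100
−0.38·log₂(0.38) = 0.5305
−0.20·log₂(0.20) = 0.4644
Sum ≈ 1.9154 → 1.9154 bits.

1.9154 bits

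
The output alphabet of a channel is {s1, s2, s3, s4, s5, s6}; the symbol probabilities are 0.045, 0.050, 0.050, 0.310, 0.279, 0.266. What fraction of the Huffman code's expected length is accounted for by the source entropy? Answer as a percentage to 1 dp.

97.3%

Entropy H = −Σ p log₂ p ≈ 2.1793 bits.
Huffman merges: 9/200+1/20→19/200; 1/20+19/200→29/200; 29/200+133/500→411/1000; 279/1000+31/100→589/1000; 411/1000+589/1000→1. L = 56/25 ≈ 2.2400.
Efficiency = H/L = 2.1793/2.2400 = 97.3%.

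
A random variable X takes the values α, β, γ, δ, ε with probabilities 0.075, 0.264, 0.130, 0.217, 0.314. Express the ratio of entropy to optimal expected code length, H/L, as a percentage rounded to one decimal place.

98.6%

Entropy H = −Σ p log₂ p ≈ 2.1732 bits.
Huffman merges: 3/40+13/100→41/200; 41/200+217/1000→211/500; 33/125+157/500→289/500; 211/500+289/500→1. L = 441/200 ≈ 2.2050.
Efficiency = H/L = 2.1732/2.2050 = 98.6%.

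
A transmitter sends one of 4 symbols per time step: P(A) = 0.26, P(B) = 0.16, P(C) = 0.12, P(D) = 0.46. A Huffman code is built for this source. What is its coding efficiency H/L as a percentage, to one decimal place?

99.5%

Entropy H = −Σ p log₂ p ≈ 1.8107 bits.
Huffman merges: 3/25+4/25→7/25; 13/50+7/25→27/50; 23/50+27/50→1. L = 91/50 ≈ 1.8200.
Efficiency = H/L = 1.8107/1.8200 = 99.5%.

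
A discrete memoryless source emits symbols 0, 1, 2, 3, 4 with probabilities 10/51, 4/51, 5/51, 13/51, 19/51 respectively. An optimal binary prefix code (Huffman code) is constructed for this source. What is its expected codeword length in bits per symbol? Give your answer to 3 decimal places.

Repeatedly combine the two least-probable nodes; the expected code length is the sum of the merged weights.
merge 4/51 + 5/51 → 3/17
merge 3/17 + 10/51 → 19/51
merge 13/51 + 19/51 → 32/51
merge 19/51 + 32/51 → 1
L = 3/17 + 19/51 + 32/51 + 1 = 37/17 ≈ 2.176 bits/symbol.

2.176 bits/symbol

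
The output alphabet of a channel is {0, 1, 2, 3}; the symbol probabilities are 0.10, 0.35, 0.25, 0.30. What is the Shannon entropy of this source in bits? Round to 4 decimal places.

H = −Σ pᵢ log₂ pᵢ.
−0.10·log₂(0.10) = 0.3322
−0.35·log₂(0.35) = 0.5301
−0.25·log₂(0.25) = 0.5000
−0.30·log₂(0.30) = 0.5211
Sum ≈ 1.8834 → 1.8834 bits.

1.8834 bits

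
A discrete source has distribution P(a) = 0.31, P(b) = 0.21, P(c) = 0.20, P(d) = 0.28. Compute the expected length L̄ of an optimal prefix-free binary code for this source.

2 bits/symbol

Repeatedly combine the two least-probable nodes; the expected code length is the sum of the merged weights.
merge 1/5 + 21/100 → 41/100
merge 7/25 + 31/100 → 59/100
merge 41/100 + 59/100 → 1
L = 41/100 + 59/100 + 1 = 2 bits/symbol.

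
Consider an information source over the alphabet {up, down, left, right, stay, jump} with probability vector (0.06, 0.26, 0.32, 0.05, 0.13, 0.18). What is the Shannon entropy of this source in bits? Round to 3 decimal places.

2.319 bits

H = −Σ pᵢ log₂ pᵢ.
−0.06·log₂(0.06) = 0.2435
−0.26·log₂(0.26) = 0.5053
−0.32·log₂(0.32) = 0.5260
−0.05·log₂(0.05) = 0.2161
−0.13·log₂(0.13) = 0.3826
−0.18·log₂(0.18) = 0.4453
Sum ≈ 2.3189 → 2.319 bits.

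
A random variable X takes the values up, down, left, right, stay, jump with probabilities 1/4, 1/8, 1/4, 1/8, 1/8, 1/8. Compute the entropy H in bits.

Each probability is a power of 1/2, so log₂(1/p) is an integer.
H = Σ p·log₂(1/p) = 1/4·2 + 1/8·3 + 1/4·2 + 1/8·3 + 1/8·3 + 1/8·3 = 2.5 bits.

2.5 bits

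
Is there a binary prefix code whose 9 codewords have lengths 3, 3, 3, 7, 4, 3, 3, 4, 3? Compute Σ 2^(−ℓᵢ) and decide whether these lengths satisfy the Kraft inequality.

With common denominator 2^7 = 128: Σ 2^(−ℓᵢ) = 16/128 + 16/128 + 16/128 + 1/128 + 8/128 + 16/128 + 16/128 + 8/128 + 16/128 = 113/128 = 0.8828125.
Kraft's inequality requires Σ ≤ 1; here Σ = 0.8828125 ≤ 1, so such a prefix code exists.

0.8828125; yes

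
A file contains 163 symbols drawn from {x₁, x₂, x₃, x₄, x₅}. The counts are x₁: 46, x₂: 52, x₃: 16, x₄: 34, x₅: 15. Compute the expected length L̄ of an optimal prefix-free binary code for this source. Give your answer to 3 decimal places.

Probabilities are the counts divided by 163.
Repeatedly combine the two least-probable nodes; the expected code length is the sum of the merged weights.
merge 15/163 + 16/163 → 31/163
merge 31/163 + 34/163 → 65/163
merge 46/163 + 52/163 → 98/163
merge 65/163 + 98/163 → 1
L = 31/163 + 65/163 + 98/163 + 1 = 357/163 ≈ 2.190 bits/symbol.

2.190 bits/symbol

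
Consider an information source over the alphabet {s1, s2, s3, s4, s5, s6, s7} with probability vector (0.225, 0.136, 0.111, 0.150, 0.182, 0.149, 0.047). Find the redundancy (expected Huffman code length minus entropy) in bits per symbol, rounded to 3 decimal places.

0.049 bits

Entropy H = −Σ p log₂ p ≈ 2.7021 bits.
Huffman merges: 47/1000+111/1000→79/500; 17/125+149/1000→57/200; 3/20+79/500→77/250; 91/500+9/40→407/1000; 57/200+77/250→593/1000; 407/1000+593/1000→1. L = 2751/1000 ≈ 2.7510.
L − H = 2.7510 − 2.7021 = 0.049 bits.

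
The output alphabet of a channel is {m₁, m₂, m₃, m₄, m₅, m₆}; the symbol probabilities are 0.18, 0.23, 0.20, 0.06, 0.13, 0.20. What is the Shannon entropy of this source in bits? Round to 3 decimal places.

2.488 bits

H = −Σ pᵢ log₂ pᵢ.
−0.18·log₂(0.18) = 0.4453
−0.23·log₂(0.23) = 0.4877
−0.20·log₂(0.20) = 0.4644
−0.06·log₂(0.06) = 0.2435
−0.13·log₂(0.13) = 0.3826
−0.20·log₂(0.20) = 0.4644
Sum ≈ 2.4879 → 2.488 bits.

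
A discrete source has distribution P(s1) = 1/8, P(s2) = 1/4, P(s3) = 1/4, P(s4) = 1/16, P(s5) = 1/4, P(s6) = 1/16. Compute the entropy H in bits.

2.375 bits

Each probability is a power of 1/2, so log₂(1/p) is an integer.
H = Σ p·log₂(1/p) = 1/8·3 + 1/4·2 + 1/4·2 + 1/16·4 + 1/4·2 + 1/16·4 = 2.375 bits.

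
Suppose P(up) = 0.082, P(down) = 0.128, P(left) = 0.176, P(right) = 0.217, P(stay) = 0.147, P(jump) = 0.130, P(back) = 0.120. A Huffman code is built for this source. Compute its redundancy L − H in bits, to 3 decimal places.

0.032 bits

Entropy H = −Σ p log₂ p ≈ 2.7513 bits.
Huffman merges: 41/500+3/25→101/500; 16/125+13/100→129/500; 147/1000+22/125→323/1000; 101/500+217/1000→419/1000; 129/500+323/1000→581/1000; 419/1000+581/1000→1. L = 2783/1000 ≈ 2.7830.
L − H = 2.7830 − 2.7513 = 0.032 bits.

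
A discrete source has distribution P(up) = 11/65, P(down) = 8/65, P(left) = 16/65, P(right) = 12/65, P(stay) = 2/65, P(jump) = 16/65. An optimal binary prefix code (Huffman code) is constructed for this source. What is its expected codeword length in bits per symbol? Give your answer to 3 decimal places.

2.477 bits/symbol

Repeatedly combine the two least-probable nodes; the expected code length is the sum of the merged weights.
merge 2/65 + 8/65 → 2/13
merge 2/13 + 11/65 → 21/65
merge 12/65 + 16/65 → 28/65
merge 16/65 + 21/65 → 37/65
merge 28/65 + 37/65 → 1
L = 2/13 + 21/65 + 28/65 + 37/65 + 1 = 161/65 ≈ 2.477 bits/symbol.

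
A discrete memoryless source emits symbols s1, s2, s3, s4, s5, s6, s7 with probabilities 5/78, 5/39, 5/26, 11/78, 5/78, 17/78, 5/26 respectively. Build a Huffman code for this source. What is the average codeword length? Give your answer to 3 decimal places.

2.718 bits/symbol

Repeatedly combine the two least-probable nodes; the expected code length is the sum of the merged weights.
merge 5/78 + 5/78 → 5/39
merge 5/39 + 5/39 → 10/39
merge 11/78 + 5/26 → 1/3
merge 5/26 + 17/78 → 16/39
merge 10/39 + 1/3 → 23/39
merge 16/39 + 23/39 → 1
L = 5/39 + 10/39 + 1/3 + 16/39 + 23/39 + 1 = 106/39 ≈ 2.718 bits/symbol.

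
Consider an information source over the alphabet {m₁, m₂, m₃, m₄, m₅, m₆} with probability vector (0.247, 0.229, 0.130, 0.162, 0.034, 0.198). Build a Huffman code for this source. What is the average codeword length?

2.49 bits/symbol

Repeatedly combine the two least-probable nodes; the expected code length is the sum of the merged weights.
merge 17/500 + 13/100 → 41/250
merge 81/500 + 41/250 → 163/500
merge 99/500 + 229/1000 → 427/1000
merge 247/1000 + 163/500 → 573/1000
merge 427/1000 + 573/1000 → 1
L = 41/250 + 163/500 + 427/1000 + 573/1000 + 1 = 249/100 = 2.49 bits/symbol.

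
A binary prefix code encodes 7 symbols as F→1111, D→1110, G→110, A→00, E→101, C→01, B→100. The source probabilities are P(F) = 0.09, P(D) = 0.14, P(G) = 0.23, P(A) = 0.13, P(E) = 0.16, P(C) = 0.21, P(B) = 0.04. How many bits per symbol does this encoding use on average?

L̄ = Σ pᵢ·ℓᵢ = 0.09·4 + 0.14·4 + 0.23·3 + 0.13·2 + 0.16·3 + 0.21·2 + 0.04·3 = 2.89 bits/symbol.

2.89 bits/symbol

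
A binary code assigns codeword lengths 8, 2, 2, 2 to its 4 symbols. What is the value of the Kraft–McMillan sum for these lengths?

With common denominator 2^8 = 256: Σ 2^(−ℓᵢ) = 1/256 + 64/256 + 64/256 + 64/256 = 193/256 = 0.75390625.

0.75390625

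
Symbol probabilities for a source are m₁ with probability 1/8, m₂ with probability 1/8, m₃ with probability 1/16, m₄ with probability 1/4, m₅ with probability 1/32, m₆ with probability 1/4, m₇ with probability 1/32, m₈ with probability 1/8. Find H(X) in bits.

Each probability is a power of 1/2, so log₂(1/p) is an integer.
H = Σ p·log₂(1/p) = 1/8·3 + 1/8·3 + 1/16·4 + 1/4·2 + 1/32·5 + 1/4·2 + 1/32·5 + 1/8·3 = 2.6875 bits.

2.6875 bits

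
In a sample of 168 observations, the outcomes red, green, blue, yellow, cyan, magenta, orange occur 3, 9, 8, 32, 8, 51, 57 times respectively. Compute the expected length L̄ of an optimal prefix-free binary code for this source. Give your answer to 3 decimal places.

2.333 bits/symbol

Probabilities are the counts divided by 168.
Repeatedly combine the two least-probable nodes; the expected code length is the sum of the merged weights.
merge 1/56 + 1/21 → 11/168
merge 1/21 + 3/56 → 17/168
merge 11/168 + 17/168 → 1/6
merge 1/6 + 4/21 → 5/14
merge 17/56 + 19/56 → 9/14
merge 5/14 + 9/14 → 1
L = 11/168 + 17/168 + 1/6 + 5/14 + 9/14 + 1 = 7/3 ≈ 2.333 bits/symbol.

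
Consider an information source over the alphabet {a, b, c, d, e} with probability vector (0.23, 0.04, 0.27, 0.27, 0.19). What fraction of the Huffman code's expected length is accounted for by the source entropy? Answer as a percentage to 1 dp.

96.4%

Entropy H = −Σ p log₂ p ≈ 2.1487 bits.
Huffman merges: 1/25+19/100→23/100; 23/100+23/100→23/50; 27/100+27/100→27/50; 23/50+27/50→1. L = 223/100 ≈ 2.2300.
Efficiency = H/L = 2.1487/2.2300 = 96.4%.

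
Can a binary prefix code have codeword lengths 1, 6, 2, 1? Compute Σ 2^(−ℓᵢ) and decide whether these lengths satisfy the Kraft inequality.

1.265625; no

With common denominator 2^6 = 64: Σ 2^(−ℓᵢ) = 32/64 + 1/64 + 16/64 + 32/64 = 81/64 = 1.265625.
Kraft's inequality requires Σ ≤ 1; here Σ = 1.265625 > 1, so no such prefix code exists.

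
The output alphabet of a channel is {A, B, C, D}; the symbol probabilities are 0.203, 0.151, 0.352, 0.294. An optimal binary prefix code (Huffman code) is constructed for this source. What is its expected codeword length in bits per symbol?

Repeatedly combine the two least-probable nodes; the expected code length is the sum of the merged weights.
merge 151/1000 + 203/1000 → 177/500
merge 147/500 + 44/125 → 323/500
merge 177/500 + 323/500 → 1
L = 177/500 + 323/500 + 1 = 2 bits/symbol.

2 bits/symbol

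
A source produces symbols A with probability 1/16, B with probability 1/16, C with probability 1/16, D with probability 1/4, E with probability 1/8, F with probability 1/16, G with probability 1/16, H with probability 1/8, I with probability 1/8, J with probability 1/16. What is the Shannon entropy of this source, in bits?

3.125 bits

Each probability is a power of 1/2, so log₂(1/p) is an integer.
H = Σ p·log₂(1/p) = 1/16·4 + 1/16·4 + 1/16·4 + 1/4·2 + 1/8·3 + 1/16·4 + 1/16·4 + 1/8·3 + 1/8·3 + 1/16·4 = 3.125 bits.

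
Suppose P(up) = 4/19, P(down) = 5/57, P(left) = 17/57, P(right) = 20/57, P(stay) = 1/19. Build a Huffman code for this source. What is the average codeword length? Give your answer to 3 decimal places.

Repeatedly combine the two least-probable nodes; the expected code length is the sum of the merged weights.
merge 1/19 + 5/57 → 8/57
merge 8/57 + 4/19 → 20/57
merge 17/57 + 20/57 → 37/57
merge 20/57 + 37/57 → 1
L = 8/57 + 20/57 + 37/57 + 1 = 122/57 ≈ 2.140 bits/symbol.

2.140 bits/symbol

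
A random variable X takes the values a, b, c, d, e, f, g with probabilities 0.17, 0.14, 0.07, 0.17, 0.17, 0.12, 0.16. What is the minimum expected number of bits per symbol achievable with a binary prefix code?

2.83 bits/symbol

Repeatedly combine the two least-probable nodes; the expected code length is the sum of the merged weights.
merge 7/100 + 3/25 → 19/100
merge 7/50 + 4/25 → 3/10
merge 17/100 + 17/100 → 17/50
merge 17/100 + 19/100 → 9/25
merge 3/10 + 17/50 → 16/25
merge 9/25 + 16/25 → 1
L = 19/100 + 3/10 + 17/50 + 9/25 + 16/25 + 1 = 283/100 = 2.83 bits/symbol.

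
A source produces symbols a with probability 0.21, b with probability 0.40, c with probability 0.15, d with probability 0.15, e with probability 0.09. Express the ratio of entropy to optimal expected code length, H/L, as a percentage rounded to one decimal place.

97.1%

Entropy H = −Σ p log₂ p ≈ 2.1353 bits.
Huffman merges: 9/100+3/20→6/25; 3/20+21/100→9/25; 6/25+9/25→3/5; 2/5+3/5→1. L = 11/5 ≈ 2.2000.
Efficiency = H/L = 2.1353/2.2000 = 97.1%.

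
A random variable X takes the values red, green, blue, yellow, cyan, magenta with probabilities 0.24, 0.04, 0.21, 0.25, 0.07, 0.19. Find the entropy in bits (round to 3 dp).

H = −Σ pᵢ log₂ pᵢ.
−0.24·log₂(0.24) = 0.4941
−0.04·log₂(0.04) = 0.1858
−0.21·log₂(0.21) = 0.4728
−0.25·log₂(0.25) = 0.5000
−0.07·log₂(0.07) = 0.2686
−0.19·log₂(0.19) = 0.4552
Sum ≈ 2.3765 → 2.376 bits.

2.376 bits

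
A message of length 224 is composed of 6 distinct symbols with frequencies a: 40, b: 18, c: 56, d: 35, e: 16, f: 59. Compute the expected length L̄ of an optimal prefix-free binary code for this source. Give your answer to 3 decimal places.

2.460 bits/symbol

Probabilities are the counts divided by 224.
Repeatedly combine the two least-probable nodes; the expected code length is the sum of the merged weights.
merge 1/14 + 9/112 → 17/112
merge 17/112 + 5/32 → 69/224
merge 5/28 + 1/4 → 3/7
merge 59/224 + 69/224 → 4/7
merge 3/7 + 4/7 → 1
L = 17/112 + 69/224 + 3/7 + 4/7 + 1 = 551/224 ≈ 2.460 bits/symbol.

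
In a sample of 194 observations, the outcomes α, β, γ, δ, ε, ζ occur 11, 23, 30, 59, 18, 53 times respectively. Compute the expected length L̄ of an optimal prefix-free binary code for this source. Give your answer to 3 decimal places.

2.418 bits/symbol

Probabilities are the counts divided by 194.
Repeatedly combine the two least-probable nodes; the expected code length is the sum of the merged weights.
merge 11/194 + 9/97 → 29/194
merge 23/194 + 29/194 → 26/97
merge 15/97 + 26/97 → 41/97
merge 53/194 + 59/194 → 56/97
merge 41/97 + 56/97 → 1
L = 29/194 + 26/97 + 41/97 + 56/97 + 1 = 469/194 ≈ 2.418 bits/symbol.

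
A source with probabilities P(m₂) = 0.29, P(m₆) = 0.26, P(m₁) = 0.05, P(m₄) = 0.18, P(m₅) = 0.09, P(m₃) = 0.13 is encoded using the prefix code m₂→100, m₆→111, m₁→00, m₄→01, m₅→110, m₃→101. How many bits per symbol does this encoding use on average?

L̄ = Σ pᵢ·ℓᵢ = 0.29·3 + 0.26·3 + 0.05·2 + 0.18·2 + 0.09·3 + 0.13·3 = 2.77 bits/symbol.

2.77 bits/symbol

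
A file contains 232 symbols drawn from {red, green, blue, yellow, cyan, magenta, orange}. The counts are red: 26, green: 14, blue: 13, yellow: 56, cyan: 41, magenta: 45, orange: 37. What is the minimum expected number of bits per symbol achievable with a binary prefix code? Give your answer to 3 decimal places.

Probabilities are the counts divided by 232.
Repeatedly combine the two least-probable nodes; the expected code length is the sum of the merged weights.
merge 13/232 + 7/116 → 27/232
merge 13/116 + 27/232 → 53/232
merge 37/232 + 41/232 → 39/116
merge 45/232 + 53/232 → 49/116
merge 7/29 + 39/116 → 67/116
merge 49/116 + 67/116 → 1
L = 27/232 + 53/232 + 39/116 + 49/116 + 67/116 + 1 = 311/116 ≈ 2.681 bits/symbol.

2.681 bits/symbol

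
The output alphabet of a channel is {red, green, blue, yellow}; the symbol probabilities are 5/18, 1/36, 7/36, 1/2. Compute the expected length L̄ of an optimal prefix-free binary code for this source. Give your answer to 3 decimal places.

Repeatedly combine the two least-probable nodes; the expected code length is the sum of the merged weights.
merge 1/36 + 7/36 → 2/9
merge 2/9 + 5/18 → 1/2
merge 1/2 + 1/2 → 1
L = 2/9 + 1/2 + 1 = 31/18 ≈ 1.722 bits/symbol.

1.722 bits/symbol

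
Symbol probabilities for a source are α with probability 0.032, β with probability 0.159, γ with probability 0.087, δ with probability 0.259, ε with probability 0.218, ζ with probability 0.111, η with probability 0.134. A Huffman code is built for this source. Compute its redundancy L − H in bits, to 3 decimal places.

0.030 bits

Entropy H = −Σ p log₂ p ≈ 2.6116 bits.
Huffman merges: 4/125+87/1000→119/1000; 111/1000+119/1000→23/100; 67/500+159/1000→293/1000; 109/500+23/100→56/125; 259/1000+293/1000→69/125; 56/125+69/125→1. L = 1321/500 ≈ 2.6420.
L − H = 2.6420 − 2.6116 = 0.030 bits.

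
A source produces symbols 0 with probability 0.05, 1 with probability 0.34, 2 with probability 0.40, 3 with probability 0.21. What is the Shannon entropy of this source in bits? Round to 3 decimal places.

H = −Σ pᵢ log₂ pᵢ.
−0.05·log₂(0.05) = 0.2161
−0.34·log₂(0.34) = 0.5292
−0.40·log₂(0.40) = 0.5288
−0.21·log₂(0.21) = 0.4728
Sum ≈ 1.7469 → 1.747 bits.

1.747 bits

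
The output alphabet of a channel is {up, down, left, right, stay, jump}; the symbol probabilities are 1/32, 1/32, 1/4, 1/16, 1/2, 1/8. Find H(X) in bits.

1.9375 bits

Each probability is a power of 1/2, so log₂(1/p) is an integer.
H = Σ p·log₂(1/p) = 1/32·5 + 1/32·5 + 1/4·2 + 1/16·4 + 1/2·1 + 1/8·3 = 1.9375 bits.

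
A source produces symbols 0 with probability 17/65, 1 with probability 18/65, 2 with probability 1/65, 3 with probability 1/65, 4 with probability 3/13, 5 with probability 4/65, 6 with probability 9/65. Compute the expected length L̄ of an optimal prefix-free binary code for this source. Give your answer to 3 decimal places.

Repeatedly combine the two least-probable nodes; the expected code length is the sum of the merged weights.
merge 1/65 + 1/65 → 2/65
merge 2/65 + 4/65 → 6/65
merge 6/65 + 9/65 → 3/13
merge 3/13 + 3/13 → 6/13
merge 17/65 + 18/65 → 7/13
merge 6/13 + 7/13 → 1
L = 2/65 + 6/65 + 3/13 + 6/13 + 7/13 + 1 = 153/65 ≈ 2.354 bits/symbol.

2.354 bits/symbol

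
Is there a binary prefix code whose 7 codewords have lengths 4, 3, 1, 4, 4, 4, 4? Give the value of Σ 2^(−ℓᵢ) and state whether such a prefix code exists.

0.9375; yes

With common denominator 2^4 = 16: Σ 2^(−ℓᵢ) = 1/16 + 2/16 + 8/16 + 1/16 + 1/16 + 1/16 + 1/16 = 15/16 = 0.9375.
Kraft's inequality requires Σ ≤ 1; here Σ = 0.9375 ≤ 1, so such a prefix code exists.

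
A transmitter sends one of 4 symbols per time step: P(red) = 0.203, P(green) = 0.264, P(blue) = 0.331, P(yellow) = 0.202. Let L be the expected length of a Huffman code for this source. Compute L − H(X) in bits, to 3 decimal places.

0.032 bits

Entropy H = −Σ p log₂ p ≈ 1.9683 bits.
Huffman merges: 101/500+203/1000→81/200; 33/125+331/1000→119/200; 81/200+119/200→1. L = 2 ≈ 2.0000.
L − H = 2.0000 − 1.9683 = 0.032 bits.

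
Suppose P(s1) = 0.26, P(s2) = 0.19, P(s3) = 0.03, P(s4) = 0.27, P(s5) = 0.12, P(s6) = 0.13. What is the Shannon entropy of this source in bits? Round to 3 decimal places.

2.372 bits

H = −Σ pᵢ log₂ pᵢ.
−0.26·log₂(0.26) = 0.5053
−0.19·log₂(0.19) = 0.4552
−0.03·log₂(0.03) = 0.1518
−0.27·log₂(0.27) = 0.5100
−0.12·log₂(0.12) = 0.3671
−0.13·log₂(0.13) = 0.3826
Sum ≈ 2.3720 → 2.372 bits.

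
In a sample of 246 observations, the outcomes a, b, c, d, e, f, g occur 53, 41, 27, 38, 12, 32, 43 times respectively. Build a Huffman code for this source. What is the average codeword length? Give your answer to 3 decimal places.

Probabilities are the counts divided by 246.
Repeatedly combine the two least-probable nodes; the expected code length is the sum of the merged weights.
merge 2/41 + 9/82 → 13/82
merge 16/123 + 19/123 → 35/123
merge 13/82 + 1/6 → 40/123
merge 43/246 + 53/246 → 16/41
merge 35/123 + 40/123 → 25/41
merge 16/41 + 25/41 → 1
L = 13/82 + 35/123 + 40/123 + 16/41 + 25/41 + 1 = 227/82 ≈ 2.768 bits/symbol.

2.768 bits/symbol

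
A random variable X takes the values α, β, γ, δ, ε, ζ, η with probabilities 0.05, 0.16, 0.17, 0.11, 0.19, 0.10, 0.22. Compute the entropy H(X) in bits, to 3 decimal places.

2.692 bits

H = −Σ pᵢ log₂ pᵢ.
−0.05·log₂(0.05) = 0.2161
−0.16·log₂(0.16) = 0.4230
−0.17·log₂(0.17) = 0.4346
−0.11·log₂(0.11) = 0.3503
−0.19·log₂(0.19) = 0.4552
−0.10·log₂(0.10) = 0.3322
−0.22·log₂(0.22) = 0.4806
Sum ≈ 2.6920 → 2.692 bits.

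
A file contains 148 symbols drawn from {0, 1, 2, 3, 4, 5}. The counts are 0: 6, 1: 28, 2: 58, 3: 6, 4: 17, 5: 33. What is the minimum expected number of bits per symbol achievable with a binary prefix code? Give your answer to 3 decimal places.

2.270 bits/symbol

Probabilities are the counts divided by 148.
Repeatedly combine the two least-probable nodes; the expected code length is the sum of the merged weights.
merge 3/74 + 3/74 → 3/37
merge 3/37 + 17/148 → 29/148
merge 7/37 + 29/148 → 57/148
merge 33/148 + 57/148 → 45/74
merge 29/74 + 45/74 → 1
L = 3/37 + 29/148 + 57/148 + 45/74 + 1 = 84/37 ≈ 2.270 bits/symbol.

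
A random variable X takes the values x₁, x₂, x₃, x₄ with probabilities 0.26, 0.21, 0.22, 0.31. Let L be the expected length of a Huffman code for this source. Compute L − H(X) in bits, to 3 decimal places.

Entropy H = −Σ p log₂ p ≈ 1.9825 bits.
Huffman merges: 21/100+11/50→43/100; 13/50+31/100→57/100; 43/100+57/100→1. L = 2 ≈ 2.0000.
L − H = 2.0000 − 1.9825 = 0.018 bits.

0.018 bits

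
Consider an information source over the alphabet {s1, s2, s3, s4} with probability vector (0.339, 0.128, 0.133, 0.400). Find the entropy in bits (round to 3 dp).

1.825 bits

H = −Σ pᵢ log₂ pᵢ.
−0.339·log₂(0.339) = 0.5291
−0.128·log₂(0.128) = 0.3796
−0.133·log₂(0.133) = 0.3871
−0.400·log₂(0.400) = 0.5288
Sum ≈ 1.8245 → 1.825 bits.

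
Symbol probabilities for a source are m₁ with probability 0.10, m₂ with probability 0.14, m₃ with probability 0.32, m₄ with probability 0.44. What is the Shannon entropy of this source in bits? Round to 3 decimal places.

H = −Σ pᵢ log₂ pᵢ.
−0.10·log₂(0.10) = 0.3322
−0.14·log₂(0.14) = 0.3971
−0.32·log₂(0.32) = 0.5260
−0.44·log₂(0.44) = 0.5211
Sum ≈ 1.7765 → 1.776 bits.

1.776 bits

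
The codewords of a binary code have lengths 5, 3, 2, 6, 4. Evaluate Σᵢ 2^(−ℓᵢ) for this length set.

With common denominator 2^6 = 64: Σ 2^(−ℓᵢ) = 2/64 + 8/64 + 16/64 + 1/64 + 4/64 = 31/64 = 0.484375.

0.484375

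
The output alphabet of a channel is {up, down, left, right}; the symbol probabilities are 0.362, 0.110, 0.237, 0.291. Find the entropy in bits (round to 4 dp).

H = −Σ pᵢ log₂ pᵢ.
−0.362·log₂(0.362) = 0.5307
−0.110·log₂(0.110) = 0.3503
−0.237·log₂(0.237) = 0.4923
−0.291·log₂(0.291) = 0.5182
Sum ≈ 1.8915 → 1.8915 bits.

1.8915 bits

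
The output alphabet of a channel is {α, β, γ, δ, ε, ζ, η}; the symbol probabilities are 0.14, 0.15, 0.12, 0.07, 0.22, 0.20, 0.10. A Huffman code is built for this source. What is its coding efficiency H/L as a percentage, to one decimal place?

Entropy H = −Σ p log₂ p ≈ 2.7204 bits.
Huffman merges: 7/100+1/10→17/100; 3/25+7/50→13/50; 3/20+17/100→8/25; 1/5+11/50→21/50; 13/50+8/25→29/50; 21/50+29/50→1. L = 11/4 ≈ 2.7500.
Efficiency = H/L = 2.7204/2.7500 = 98.9%.

98.9%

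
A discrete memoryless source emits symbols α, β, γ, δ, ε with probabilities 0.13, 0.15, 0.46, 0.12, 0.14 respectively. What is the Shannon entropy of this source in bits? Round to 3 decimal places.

2.073 bits

H = −Σ pᵢ log₂ pᵢ.
−0.13·log₂(0.13) = 0.3826
−0.15·log₂(0.15) = 0.4105
−0.46·log₂(0.46) = 0.5153
−0.12·log₂(0.12) = 0.3671
−0.14·log₂(0.14) = 0.3971
Sum ≈ 2.0727 → 2.073 bits.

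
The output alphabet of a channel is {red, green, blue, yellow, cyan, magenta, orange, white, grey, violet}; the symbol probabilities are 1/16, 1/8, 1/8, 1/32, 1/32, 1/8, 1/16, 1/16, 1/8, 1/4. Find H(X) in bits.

3.0625 bits

Each probability is a power of 1/2, so log₂(1/p) is an integer.
H = Σ p·log₂(1/p) = 1/16·4 + 1/8·3 + 1/8·3 + 1/32·5 + 1/32·5 + 1/8·3 + 1/16·4 + 1/16·4 + 1/8·3 + 1/4·2 = 3.0625 bits.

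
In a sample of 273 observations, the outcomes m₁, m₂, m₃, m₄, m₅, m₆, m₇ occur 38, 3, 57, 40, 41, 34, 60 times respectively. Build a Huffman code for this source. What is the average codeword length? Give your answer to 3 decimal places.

2.707 bits/symbol

Probabilities are the counts divided by 273.
Repeatedly combine the two least-probable nodes; the expected code length is the sum of the merged weights.
merge 1/91 + 34/273 → 37/273
merge 37/273 + 38/273 → 25/91
merge 40/273 + 41/273 → 27/91
merge 19/91 + 20/91 → 3/7
merge 25/91 + 27/91 → 4/7
merge 3/7 + 4/7 → 1
L = 37/273 + 25/91 + 27/91 + 3/7 + 4/7 + 1 = 739/273 ≈ 2.707 bits/symbol.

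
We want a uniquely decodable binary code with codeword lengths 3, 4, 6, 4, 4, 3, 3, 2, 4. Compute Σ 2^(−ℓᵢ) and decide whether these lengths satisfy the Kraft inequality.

0.890625; yes

With common denominator 2^6 = 64: Σ 2^(−ℓᵢ) = 8/64 + 4/64 + 1/64 + 4/64 + 4/64 + 8/64 + 8/64 + 16/64 + 4/64 = 57/64 = 0.890625.
Kraft's inequality requires Σ ≤ 1; here Σ = 0.890625 ≤ 1, so such a prefix code exists.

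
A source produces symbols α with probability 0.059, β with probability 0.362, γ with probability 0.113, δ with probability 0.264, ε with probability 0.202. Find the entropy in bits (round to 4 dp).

H = −Σ pᵢ log₂ pᵢ.
−0.059·log₂(0.059) = 0.2409
−0.362·log₂(0.362) = 0.5307
−0.113·log₂(0.113) = 0.3555
−0.264·log₂(0.264) = 0.5072
−0.202·log₂(0.202) = 0.4661
Sum ≈ 2.1004 → 2.1004 bits.

2.1004 bits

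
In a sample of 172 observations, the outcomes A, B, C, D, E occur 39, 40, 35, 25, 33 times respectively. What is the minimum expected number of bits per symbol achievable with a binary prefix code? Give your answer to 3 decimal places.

2.337 bits/symbol

Probabilities are the counts divided by 172.
Repeatedly combine the two least-probable nodes; the expected code length is the sum of the merged weights.
merge 25/172 + 33/172 → 29/86
merge 35/172 + 39/172 → 37/86
merge 10/43 + 29/86 → 49/86
merge 37/86 + 49/86 → 1
L = 29/86 + 37/86 + 49/86 + 1 = 201/86 ≈ 2.337 bits/symbol.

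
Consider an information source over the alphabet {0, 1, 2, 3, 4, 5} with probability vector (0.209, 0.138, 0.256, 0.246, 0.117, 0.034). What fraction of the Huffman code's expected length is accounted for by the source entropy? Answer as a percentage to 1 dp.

98.2%

Entropy H = −Σ p log₂ p ≈ 2.3953 bits.
Huffman merges: 17/500+117/1000→151/1000; 69/500+151/1000→289/1000; 209/1000+123/500→91/200; 32/125+289/1000→109/200; 91/200+109/200→1. L = 61/25 ≈ 2.4400.
Efficiency = H/L = 2.3953/2.4400 = 98.2%.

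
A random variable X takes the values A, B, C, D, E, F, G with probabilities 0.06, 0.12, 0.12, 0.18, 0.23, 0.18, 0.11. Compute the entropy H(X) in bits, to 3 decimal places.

2.706 bits

H = −Σ pᵢ log₂ pᵢ.
−0.06·log₂(0.06) = 0.2435
−0.12·log₂(0.12) = 0.3671
−0.12·log₂(0.12) = 0.3671
−0.18·log₂(0.18) = 0.4453
−0.23·log₂(0.23) = 0.4877
−0.18·log₂(0.18) = 0.4453
−0.11·log₂(0.11) = 0.3503
Sum ≈ 2.7062 → 2.706 bits.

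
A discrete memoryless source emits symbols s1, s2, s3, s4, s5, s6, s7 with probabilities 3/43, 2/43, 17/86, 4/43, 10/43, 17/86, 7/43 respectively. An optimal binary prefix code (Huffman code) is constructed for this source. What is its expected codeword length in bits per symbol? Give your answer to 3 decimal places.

Repeatedly combine the two least-probable nodes; the expected code length is the sum of the merged weights.
merge 2/43 + 3/43 → 5/43
merge 4/43 + 5/43 → 9/43
merge 7/43 + 17/86 → 31/86
merge 17/86 + 9/43 → 35/86
merge 10/43 + 31/86 → 51/86
merge 35/86 + 51/86 → 1
L = 5/43 + 9/43 + 31/86 + 35/86 + 51/86 + 1 = 231/86 ≈ 2.686 bits/symbol.

2.686 bits/symbol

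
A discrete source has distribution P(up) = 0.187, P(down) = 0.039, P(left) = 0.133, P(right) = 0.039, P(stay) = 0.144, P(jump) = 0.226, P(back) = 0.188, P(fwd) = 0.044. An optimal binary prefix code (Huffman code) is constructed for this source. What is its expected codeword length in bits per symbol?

Repeatedly combine the two least-probable nodes; the expected code length is the sum of the merged weights.
merge 39/1000 + 39/1000 → 39/500
merge 11/250 + 39/500 → 61/500
merge 61/500 + 133/1000 → 51/200
merge 18/125 + 187/1000 → 331/1000
merge 47/250 + 113/500 → 207/500
merge 51/200 + 331/1000 → 293/500
merge 207/500 + 293/500 → 1
L = 39/500 + 61/500 + 51/200 + 331/1000 + 207/500 + 293/500 + 1 = 1393/500 = 2.786 bits/symbol.

2.786 bits/symbol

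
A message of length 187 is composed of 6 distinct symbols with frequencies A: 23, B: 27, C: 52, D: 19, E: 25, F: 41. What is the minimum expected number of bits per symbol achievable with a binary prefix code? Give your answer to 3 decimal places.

2.503 bits/symbol

Probabilities are the counts divided by 187.
Repeatedly combine the two least-probable nodes; the expected code length is the sum of the merged weights.
merge 19/187 + 23/187 → 42/187
merge 25/187 + 27/187 → 52/187
merge 41/187 + 42/187 → 83/187
merge 52/187 + 52/187 → 104/187
merge 83/187 + 104/187 → 1
L = 42/187 + 52/187 + 83/187 + 104/187 + 1 = 468/187 ≈ 2.503 bits/symbol.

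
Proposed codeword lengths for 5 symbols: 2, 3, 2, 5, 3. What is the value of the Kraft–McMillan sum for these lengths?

With common denominator 2^5 = 32: Σ 2^(−ℓᵢ) = 8/32 + 4/32 + 8/32 + 1/32 + 4/32 = 25/32 = 0.78125.

0.78125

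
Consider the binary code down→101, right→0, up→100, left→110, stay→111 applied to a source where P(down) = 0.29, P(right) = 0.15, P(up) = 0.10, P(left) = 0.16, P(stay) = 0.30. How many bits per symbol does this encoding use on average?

L̄ = Σ pᵢ·ℓᵢ = 0.29·3 + 0.15·1 + 0.10·3 + 0.16·3 + 0.30·3 = 2.7 bits/symbol.

2.7 bits/symbol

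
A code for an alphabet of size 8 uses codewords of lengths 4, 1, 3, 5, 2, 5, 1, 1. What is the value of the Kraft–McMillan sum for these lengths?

With common denominator 2^5 = 32: Σ 2^(−ℓᵢ) = 2/32 + 16/32 + 4/32 + 1/32 + 8/32 + 1/32 + 16/32 + 16/32 = 64/32 = 2.

2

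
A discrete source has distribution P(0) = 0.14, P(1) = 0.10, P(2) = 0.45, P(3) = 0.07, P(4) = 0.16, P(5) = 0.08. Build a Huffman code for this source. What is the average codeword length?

2.25 bits/symbol

Repeatedly combine the two least-probable nodes; the expected code length is the sum of the merged weights.
merge 7/100 + 2/25 → 3/20
merge 1/10 + 7/50 → 6/25
merge 3/20 + 4/25 → 31/100
merge 6/25 + 31/100 → 11/20
merge 9/20 + 11/20 → 1
L = 3/20 + 6/25 + 31/100 + 11/20 + 1 = 9/4 = 2.25 bits/symbol.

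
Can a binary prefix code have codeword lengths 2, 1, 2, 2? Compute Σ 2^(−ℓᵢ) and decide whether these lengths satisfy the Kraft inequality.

With common denominator 2^2 = 4: Σ 2^(−ℓᵢ) = 1/4 + 2/4 + 1/4 + 1/4 = 5/4 = 1.25.
Kraft's inequality requires Σ ≤ 1; here Σ = 1.25 > 1, so no such prefix code exists.

1.25; no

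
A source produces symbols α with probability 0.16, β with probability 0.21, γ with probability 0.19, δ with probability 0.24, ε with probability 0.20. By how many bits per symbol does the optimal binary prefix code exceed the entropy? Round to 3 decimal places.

Entropy H = −Σ p log₂ p ≈ 2.3096 bits.
Huffman merges: 4/25+19/100→7/20; 1/5+21/100→41/100; 6/25+7/20→59/100; 41/100+59/100→1. L = 47/20 ≈ 2.3500.
L − H = 2.3500 − 2.3096 = 0.040 bits.

0.040 bits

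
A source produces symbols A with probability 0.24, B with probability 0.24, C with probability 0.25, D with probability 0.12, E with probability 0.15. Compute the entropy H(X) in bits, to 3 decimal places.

2.266 bits

H = −Σ pᵢ log₂ pᵢ.
−0.24·log₂(0.24) = 0.4941
−0.24·log₂(0.24) = 0.4941
−0.25·log₂(0.25) = 0.5000
−0.12·log₂(0.12) = 0.3671
−0.15·log₂(0.15) = 0.4105
Sum ≈ 2.2659 → 2.266 bits.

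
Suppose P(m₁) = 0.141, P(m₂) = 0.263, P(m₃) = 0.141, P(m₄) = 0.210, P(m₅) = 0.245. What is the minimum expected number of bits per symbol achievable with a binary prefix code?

Repeatedly combine the two least-probable nodes; the expected code length is the sum of the merged weights.
merge 141/1000 + 141/1000 → 141/500
merge 21/100 + 49/200 → 91/200
merge 263/1000 + 141/500 → 109/200
merge 91/200 + 109/200 → 1
L = 141/500 + 91/200 + 109/200 + 1 = 1141/500 = 2.282 bits/symbol.

2.282 bits/symbol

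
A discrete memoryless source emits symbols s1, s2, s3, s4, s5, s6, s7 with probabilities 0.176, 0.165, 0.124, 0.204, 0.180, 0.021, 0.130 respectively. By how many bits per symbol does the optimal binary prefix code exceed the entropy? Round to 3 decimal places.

Entropy H = −Σ p log₂ p ≈ 2.6563 bits.
Huffman merges: 21/1000+31/250→29/200; 13/100+29/200→11/40; 33/200+22/125→341/1000; 9/50+51/250→48/125; 11/40+341/1000→77/125; 48/125+77/125→1. L = 2761/1000 ≈ 2.7610.
L − H = 2.7610 − 2.6563 = 0.105 bits.

0.105 bits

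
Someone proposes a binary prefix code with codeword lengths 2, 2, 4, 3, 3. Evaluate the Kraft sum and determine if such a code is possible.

0.8125; yes

With common denominator 2^4 = 16: Σ 2^(−ℓᵢ) = 4/16 + 4/16 + 1/16 + 2/16 + 2/16 = 13/16 = 0.8125.
Kraft's inequality requires Σ ≤ 1; here Σ = 0.8125 ≤ 1, so such a prefix code exists.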